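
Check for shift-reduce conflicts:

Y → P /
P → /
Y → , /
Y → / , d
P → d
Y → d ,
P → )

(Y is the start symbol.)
Yes — I3: [P → / .] vs [Y → / . , d]; I6: [P → d .] vs [Y → d . ,]

A shift-reduce conflict occurs when an LR(0) state has both:
  - a complete (reduce) item [A → α .] (dot at the end), and
  - a shift item [B → β . c γ] (dot before a terminal).

Augment with Y' → Y and build the canonical LR(0) collection (I0 = CLOSURE({[Y' → . Y]}), then GOTO on every symbol after a dot until no new states appear). It has 12 states:
  I0: { [P → . )], [P → . /], [P → . d], [Y → . , /], [Y → . / , d], [Y → . P /], [Y → . d ,], [Y' → . Y] }  — shift
  I1: { [P → ) .] }  — reduce
  I2: { [Y → , . /] }  — shift
  I3: { [P → / .], [Y → / . , d] }  — shift, reduce
  I4: { [Y → P . /] }  — shift
  I5: { [Y' → Y .] }  — accept
  I6: { [P → d .], [Y → d . ,] }  — shift, reduce
  I7: { [Y → d , .] }  — reduce
  I8: { [Y → P / .] }  — reduce
  I9: { [Y → / , . d] }  — shift
  I10: { [Y → / , d .] }  — reduce
  I11: { [Y → , / .] }  — reduce

I3 contains reduce item [P → / .] and shift item [Y → / . , d] — shift-reduce conflict.
I6 contains reduce item [P → d .] and shift item [Y → d . ,] — shift-reduce conflict.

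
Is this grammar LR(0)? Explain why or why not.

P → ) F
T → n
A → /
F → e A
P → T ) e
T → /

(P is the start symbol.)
Yes, the grammar is LR(0)

A grammar is LR(0) if no state in the canonical LR(0) collection has:
  - both a shift item (dot before a terminal) and a complete item (shift-reduce conflict), or
  - two or more complete items (reduce-reduce conflict; the accept item [P' → P .] counts as a complete item here).

Augment with P' → P and build the canonical LR(0) collection (I0 = CLOSURE({[P' → . P]}), then GOTO on every symbol after a dot until no new states appear). It has 12 states:
  I0: { [P → . ) F], [P → . T ) e], [P' → . P], [T → . /], [T → . n] }  — shift
  I1: { [F → . e A], [P → ) . F] }  — shift
  I2: { [T → / .] }  — reduce
  I3: { [P' → P .] }  — accept
  I4: { [P → T . ) e] }  — shift
  I5: { [T → n .] }  — reduce
  I6: { [P → T ) . e] }  — shift
  I7: { [P → T ) e .] }  — reduce
  I8: { [P → ) F .] }  — reduce
  I9: { [A → . /], [F → e . A] }  — shift
  I10: { [A → / .] }  — reduce
  I11: { [F → e A .] }  — reduce

Every state is either a pure shift/goto state or contains exactly one complete item and nothing to shift — no conflicts. The grammar is LR(0).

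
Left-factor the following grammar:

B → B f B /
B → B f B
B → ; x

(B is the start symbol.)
B → B f B B'
B' → /
B' → ε
B → ; x

Left-factoring transforms A → αβ₁ | αβ₂ into A → αA' and A' → β₁ | β₂
(α is the longest common prefix among the alternatives). Repeat until
no nonterminal has two alternatives with a common prefix.

Round 1: B has alternatives sharing prefix 'B f B'. Introduce B': B → B f B B'
  Add: B' → /
  Add: B' → ε

No remaining common prefixes — done.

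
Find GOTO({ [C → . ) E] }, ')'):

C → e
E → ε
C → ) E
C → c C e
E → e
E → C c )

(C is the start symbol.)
{ [C → ) . E], [C → . ) E], [C → . c C e], [C → . e], [E → . C c )], [E → . e], [E → .] }

GOTO(I, ')') = CLOSURE({ [A → αX.β] : [A → α.Xβ] ∈ I, X = ')' })

Items with dot before ')', with the dot advanced:
  [C → . ) E] → [C → ) . E]
Closure of the advanced items:
  [C → ) . E] has the dot before E: add [E → .], [E → . e], [E → . C c )]
  [E → . C c )] has the dot before C: add [C → . e], [C → . ) E], [C → . c C e]

GOTO = { [C → ) . E], [C → . ) E], [C → . c C e], [C → . e], [E → . C c )], [E → . e], [E → .] }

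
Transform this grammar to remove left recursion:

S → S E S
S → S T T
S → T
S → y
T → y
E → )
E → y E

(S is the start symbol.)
S is directly left-recursive. The standard transformation for
  A → A α₁ | ... | A α_m | β₁ | ... | β_n
is
  A  → β₁ A' | ... | β_n A'
  A' → α₁ A' | ... | α_m A' | ε

S → T becomes S → T S'
S → y becomes S → y S'
S → S E S becomes S' → E S S'
S → S T T becomes S' → T T S'
Add S' → ε

Productions for other non-terminals are unchanged:
  T → y
  E → )
  E → y E

Resulting grammar:
S → T S'
S → y S'
S' → E S S'
S' → T T S'
S' → ε
T → y
E → )
E → y E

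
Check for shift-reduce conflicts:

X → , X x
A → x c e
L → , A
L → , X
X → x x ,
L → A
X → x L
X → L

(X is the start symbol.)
Yes — I14: [L → , X .] vs [X → , X . x]

Augment with X' → X and build the canonical LR(0) collection (I0 = CLOSURE({[X' → . X]}), then GOTO on every symbol after a dot until no new states appear). It has 16 states:
  I0: { [A → . x c e], [L → . , A], [L → . , X], [L → . A], [X → . , X x], [X → . L], [X → . x L], [X → . x x ,], [X' → . X] }  — shift
  I1: { [A → . x c e], [L → , . A], [L → , . X], [L → . , A], [L → . , X], [L → . A], [X → , . X x], [X → . , X x], [X → . L], [X → . x L], [X → . x x ,] }  — shift
  I2: { [L → A .] }  — reduce
  I3: { [X → L .] }  — reduce
  I4: { [X' → X .] }  — accept
  I5: { [A → . x c e], [A → x . c e], [L → . , A], [L → . , X], [L → . A], [X → x . L], [X → x . x ,] }  — shift
  I6: { [A → . x c e], [L → , . A], [L → , . X], [L → . , A], [L → . , X], [L → . A], [X → . , X x], [X → . L], [X → . x L], [X → . x x ,] }  — shift
  I7: { [X → x L .] }  — reduce
  I8: { [A → x c . e] }  — shift
  I9: { [A → x . c e], [X → x x . ,] }  — shift
  I10: { [X → x x , .] }  — reduce
  I11: { [A → x c e .] }  — reduce
  I12: { [L → , A .], [L → A .] }  — 2 reduces
  I13: { [L → , X .] }  — reduce
  I14: { [L → , X .], [X → , X . x] }  — shift, reduce
  I15: { [X → , X x .] }  — reduce

I14 contains reduce item [L → , X .] and shift item [X → , X . x] — shift-reduce conflict.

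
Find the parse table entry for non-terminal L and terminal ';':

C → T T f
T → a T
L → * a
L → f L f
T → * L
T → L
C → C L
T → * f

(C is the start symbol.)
To find M[L, ';'], we find productions for L where ';' is in the predict set (PREDICT(N → α) = (FIRST(α) \ {ε}) ∪ (FOLLOW(N) if α ⇒* ε)).

L → * a: PREDICT = { '*' }
L → f L f: PREDICT = { 'f' }

M[L, ';'] is empty (no production applies)

Answer: Empty (error entry)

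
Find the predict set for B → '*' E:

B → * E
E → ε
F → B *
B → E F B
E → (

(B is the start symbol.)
PREDICT(B → '*' E) = (FIRST(RHS) \ {ε}) ∪ (FOLLOW(B) if ε ∈ FIRST(RHS), i.e. RHS ⇒* ε)
FIRST('*' E) = { '*' }
ε ∉ FIRST('*' E), so FOLLOW(B) is not added.
PREDICT(B → '*' E) = { '*' }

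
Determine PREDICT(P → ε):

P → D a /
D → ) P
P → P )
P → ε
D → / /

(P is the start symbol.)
{ $, ')', 'a' }

PREDICT(P → ε) = (FIRST(RHS) \ {ε}) ∪ (FOLLOW(P) if ε ∈ FIRST(RHS), i.e. RHS ⇒* ε)
The right-hand side is ε (FIRST(ε) = { ε }), so the predict set is FOLLOW(P) = { $, ')', 'a' }
PREDICT(P → ε) = { $, ')', 'a' }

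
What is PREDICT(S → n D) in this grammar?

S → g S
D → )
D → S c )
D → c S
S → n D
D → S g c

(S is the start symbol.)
PREDICT(S → n D) = (FIRST(RHS) \ {ε}) ∪ (FOLLOW(S) if ε ∈ FIRST(RHS), i.e. RHS ⇒* ε)
FIRST(n D) = { 'n' }
ε ∉ FIRST(n D), so FOLLOW(S) is not added.
PREDICT(S → n D) = { 'n' }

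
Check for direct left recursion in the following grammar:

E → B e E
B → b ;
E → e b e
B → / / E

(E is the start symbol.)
No direct left recursion

Direct left recursion occurs when N → N α for some non-terminal N (the right-hand side begins with the left-hand side itself).

E → B e E: starts with B
B → b ;: starts with b
E → e b e: starts with e
B → / / E: starts with '/'

No direct left recursion found.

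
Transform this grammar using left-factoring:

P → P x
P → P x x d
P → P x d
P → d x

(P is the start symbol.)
P → P x P'
P' → ε
P' → x d
P' → d
P → d x

Left-factoring transforms A → αβ₁ | αβ₂ into A → αA' and A' → β₁ | β₂
(α is the longest common prefix among the alternatives). Repeat until
no nonterminal has two alternatives with a common prefix.

Round 1: P has alternatives sharing prefix 'P x'. Introduce P': P → P x P'
  Add: P' → ε
  Add: P' → x d
  Add: P' → d

No remaining common prefixes — done.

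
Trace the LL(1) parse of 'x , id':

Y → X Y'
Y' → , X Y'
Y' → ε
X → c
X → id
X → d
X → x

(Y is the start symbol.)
LL(1) parsing maintains a stack (initially the start symbol over $) and the input. At each step: if the stack top is a terminal, match it against the current input token; if it is a non-terminal N, replace it with the RHS of M[N, lookahead] (the unique production whose predict set contains the lookahead).

Stack is shown with the top on the left.

Stack     Input     Action
--------------------------
Y $       x , id $  output Y → X Y'
X Y' $    x , id $  output X → x
x Y' $    x , id $  match 'x'
Y' $      , id $    output Y' → , X Y'
, X Y' $  , id $    match ','
X Y' $    id $      output X → id
id Y' $   id $      match 'id'
Y' $      $         output Y' → ε
$         $         accept

The string is accepted.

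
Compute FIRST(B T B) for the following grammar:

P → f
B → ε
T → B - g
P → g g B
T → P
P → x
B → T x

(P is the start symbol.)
FIRST sets of the non-terminals involved (from the grammar, by fixed-point iteration):
  FIRST(B) = { '-', 'f', 'g', 'x', ε }
  FIRST(T) = { '-', 'f', 'g', 'x' }

To compute FIRST(B T B), process the symbols left to right:
Symbol B is a non-terminal. Add FIRST(B) \ {ε} = { '-', 'f', 'g', 'x' }
B is nullable (ε ∈ FIRST(B)), continue to the next symbol.
Symbol T is a non-terminal. Add FIRST(T) \ {ε} = { '-', 'f', 'g', 'x' }
T is not nullable (ε ∉ FIRST(T)), so stop here.
FIRST(B T B) = { '-', 'f', 'g', 'x' }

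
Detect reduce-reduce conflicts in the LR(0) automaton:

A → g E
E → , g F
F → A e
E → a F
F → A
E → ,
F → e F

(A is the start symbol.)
A reduce-reduce conflict occurs when an LR(0) state has two complete items [A → α .] and [B → β .] — both call for a reduction, and with no lookahead the parser cannot choose between them.

Augment with A' → A and build the canonical LR(0) collection (I0 = CLOSURE({[A' → . A]}), then GOTO on every symbol after a dot until no new states appear). It has 13 states:
  I0: { [A → . g E], [A' → . A] }  — shift
  I1: { [A' → A .] }  — accept
  I2: { [A → g . E], [E → . , g F], [E → . ,], [E → . a F] }  — shift
  I3: { [E → , . g F], [E → , .] }  — shift, reduce
  I4: { [A → g E .] }  — reduce
  I5: { [A → . g E], [E → a . F], [F → . A e], [F → . A], [F → . e F] }  — shift
  I6: { [F → A . e], [F → A .] }  — shift, reduce
  I7: { [E → a F .] }  — reduce
  I8: { [A → . g E], [F → . A e], [F → . A], [F → . e F], [F → e . F] }  — shift
  I9: { [F → e F .] }  — reduce
  I10: { [F → A e .] }  — reduce
  I11: { [A → . g E], [E → , g . F], [F → . A e], [F → . A], [F → . e F] }  — shift
  I12: { [E → , g F .] }  — reduce

No state contains more than one complete item.

Answer: No reduce-reduce conflicts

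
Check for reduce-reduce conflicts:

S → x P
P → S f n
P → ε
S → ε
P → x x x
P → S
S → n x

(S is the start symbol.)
Yes — I3: [P → .] vs [S → .]; I6: [P → .] vs [S → .]; I7: [P → .] vs [S → .]; I8: [P → .] vs [P → x x x .]

A reduce-reduce conflict occurs when an LR(0) state has two complete items [A → α .] and [B → β .] — both call for a reduction, and with no lookahead the parser cannot choose between them.

Augment with S' → S and build the canonical LR(0) collection (I0 = CLOSURE({[S' → . S]}), then GOTO on every symbol after a dot until no new states appear). It has 12 states:
  I0: { [S → . n x], [S → . x P], [S → .], [S' → . S] }  — shift, reduce
  I1: { [S' → S .] }  — accept
  I2: { [S → n . x] }  — shift
  I3: { [P → . S f n], [P → . S], [P → . x x x], [P → .], [S → . n x], [S → . x P], [S → .], [S → x . P] }  — shift, 2 reduces
  I4: { [S → x P .] }  — reduce
  I5: { [P → S . f n], [P → S .] }  — shift, reduce
  I6: { [P → . S f n], [P → . S], [P → . x x x], [P → .], [P → x . x x], [S → . n x], [S → . x P], [S → .], [S → x . P] }  — shift, 2 reduces
  I7: { [P → . S f n], [P → . S], [P → . x x x], [P → .], [P → x . x x], [P → x x . x], [S → . n x], [S → . x P], [S → .], [S → x . P] }  — shift, 2 reduces
  I8: { [P → . S f n], [P → . S], [P → . x x x], [P → .], [P → x . x x], [P → x x . x], [P → x x x .], [S → . n x], [S → . x P], [S → .], [S → x . P] }  — shift, 3 reduces
  I9: { [P → S f . n] }  — shift
  I10: { [P → S f n .] }  — reduce
  I11: { [S → n x .] }  — reduce

I3 contains complete items [P → .], [S → .] — reduce-reduce conflict.
I6 contains complete items [P → .], [S → .] — reduce-reduce conflict.
I7 contains complete items [P → .], [S → .] — reduce-reduce conflict.
I8 contains complete items [P → .], [P → x x x .], [S → .] — reduce-reduce conflict.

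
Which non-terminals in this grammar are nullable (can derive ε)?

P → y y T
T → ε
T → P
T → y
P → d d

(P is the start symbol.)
{ 'T' }

A non-terminal is nullable if it can derive ε (the empty string): either it has an ε-production, or it has a production whose right-hand side consists entirely of nullable non-terminals.

ε-productions: T → ε
So T is immediately nullable.
No further non-terminal can be added: every production for the remaining non-terminals contains a terminal or a non-nullable non-terminal.
Nullable = { 'T' }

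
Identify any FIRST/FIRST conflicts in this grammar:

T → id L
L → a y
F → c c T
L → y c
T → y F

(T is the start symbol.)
No FIRST/FIRST conflicts.

Productions for T:
  T → id L: FIRST = { 'id' }
  T → y F: FIRST = { 'y' }
Productions for L:
  L → a y: FIRST = { 'a' }
  L → y c: FIRST = { 'y' }
F has only one production, so no FIRST/FIRST conflict is possible there.

All alternatives of each non-terminal have pairwise disjoint FIRST sets.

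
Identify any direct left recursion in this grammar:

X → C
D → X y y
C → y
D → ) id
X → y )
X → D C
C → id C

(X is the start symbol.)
No direct left recursion

Direct left recursion occurs when N → N α for some non-terminal N (the right-hand side begins with the left-hand side itself).

X → C: starts with C
D → X y y: starts with X
C → y: starts with y
D → ) id: starts with ')'
X → y ): starts with y
X → D C: starts with D
C → id C: starts with id

No direct left recursion found.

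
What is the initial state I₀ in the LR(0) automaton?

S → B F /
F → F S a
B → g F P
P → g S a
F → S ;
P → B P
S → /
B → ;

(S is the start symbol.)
{ [B → . ;], [B → . g F P], [S → . /], [S → . B F /], [S' → . S] }

First, augment the grammar with S' → S
I₀ = CLOSURE({ [S' → . S] }):
  [S' → . S] has the dot before S: add [S → . B F /], [S → . /]
  [S → . B F /] has the dot before B: add [B → . g F P], [B → . ;]
No further items can be added.

I₀ = { [B → . ;], [B → . g F P], [S → . /], [S → . B F /], [S' → . S] }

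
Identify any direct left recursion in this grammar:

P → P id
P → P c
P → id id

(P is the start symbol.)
Yes, P is left-recursive

Direct left recursion occurs when N → N α for some non-terminal N (the right-hand side begins with the left-hand side itself).

P → P id: LEFT RECURSIVE (starts with P)
P → P c: LEFT RECURSIVE (starts with P)
P → id id: starts with id

The grammar has direct left recursion on: P.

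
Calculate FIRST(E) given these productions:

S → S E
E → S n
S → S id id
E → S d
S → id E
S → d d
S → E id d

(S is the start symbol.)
{ 'd', 'id' }

FIRST sets of the other non-terminals involved (by the same procedure, iterated to a fixed point):
  FIRST(S) = { 'd', 'id' }

From E → S n:
  - S is a non-terminal: add FIRST(S) \ {ε} = { 'd', 'id' }
    S is not nullable, so stop
From E → S d:
  - S is a non-terminal: add FIRST(S) \ {ε} = { 'd', 'id' }
    S is not nullable, so stop

Collecting: FIRST(E) = { 'd', 'id' }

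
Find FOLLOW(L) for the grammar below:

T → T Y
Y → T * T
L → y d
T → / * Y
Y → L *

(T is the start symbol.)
In Y → L *: L is followed by '*', add FIRST('*') \ {ε} = { '*' }

Taking the union: FOLLOW(L) = { '*' }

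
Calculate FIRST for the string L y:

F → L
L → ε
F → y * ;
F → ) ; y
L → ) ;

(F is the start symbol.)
FIRST sets of the non-terminals involved (from the grammar, by fixed-point iteration):
  FIRST(L) = { ')', ε }

To compute FIRST(L y), process the symbols left to right:
Symbol L is a non-terminal. Add FIRST(L) \ {ε} = { ')' }
L is nullable (ε ∈ FIRST(L)), continue to the next symbol.
Symbol y is a terminal. Add 'y' and stop.
FIRST(L y) = { ')', 'y' }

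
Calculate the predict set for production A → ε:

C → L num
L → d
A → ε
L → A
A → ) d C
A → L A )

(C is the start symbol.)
PREDICT(A → ε) = (FIRST(RHS) \ {ε}) ∪ (FOLLOW(A) if ε ∈ FIRST(RHS), i.e. RHS ⇒* ε)
The right-hand side is ε (FIRST(ε) = { ε }), so the predict set is FOLLOW(A) = { ')', 'd', 'num' }
PREDICT(A → ε) = { ')', 'd', 'num' }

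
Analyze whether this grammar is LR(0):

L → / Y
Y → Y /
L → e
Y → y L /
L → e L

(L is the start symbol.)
No. Shift-reduce conflict between [L → e .] and [L → . / Y]

A grammar is LR(0) if no state in the canonical LR(0) collection has:
  - both a shift item (dot before a terminal) and a complete item (shift-reduce conflict), or
  - two or more complete items (reduce-reduce conflict; the accept item [L' → L .] counts as a complete item here).

Augment with L' → L and build the canonical LR(0) collection (I0 = CLOSURE({[L' → . L]}), then GOTO on every symbol after a dot until no new states appear). It has 10 states:
  I0: { [L → . / Y], [L → . e L], [L → . e], [L' → . L] }  — shift
  I1: { [L → / . Y], [Y → . Y /], [Y → . y L /] }  — shift
  I2: { [L' → L .] }  — accept
  I3: { [L → . / Y], [L → . e L], [L → . e], [L → e . L], [L → e .] }  — shift, reduce
  I4: { [L → e L .] }  — reduce
  I5: { [L → / Y .], [Y → Y . /] }  — shift, reduce
  I6: { [L → . / Y], [L → . e L], [L → . e], [Y → y . L /] }  — shift
  I7: { [Y → y L . /] }  — shift
  I8: { [Y → y L / .] }  — reduce
  I9: { [Y → Y / .] }  — reduce

Conflict in state I3:
  Shift-reduce conflict between [L → e .] and [L → . / Y]
So the grammar is NOT LR(0).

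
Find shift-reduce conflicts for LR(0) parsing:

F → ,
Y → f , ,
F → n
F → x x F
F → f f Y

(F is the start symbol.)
Augment with F' → F and build the canonical LR(0) collection (I0 = CLOSURE({[F' → . F]}), then GOTO on every symbol after a dot until no new states appear). It has 13 states:
  I0: { [F → . ,], [F → . f f Y], [F → . n], [F → . x x F], [F' → . F] }  — shift
  I1: { [F → , .] }  — reduce
  I2: { [F' → F .] }  — accept
  I3: { [F → f . f Y] }  — shift
  I4: { [F → n .] }  — reduce
  I5: { [F → x . x F] }  — shift
  I6: { [F → . ,], [F → . f f Y], [F → . n], [F → . x x F], [F → x x . F] }  — shift
  I7: { [F → x x F .] }  — reduce
  I8: { [F → f f . Y], [Y → . f , ,] }  — shift
  I9: { [F → f f Y .] }  — reduce
  I10: { [Y → f . , ,] }  — shift
  I11: { [Y → f , . ,] }  — shift
  I12: { [Y → f , , .] }  — reduce

No state contains both a complete item and a shift item.

Answer: No shift-reduce conflicts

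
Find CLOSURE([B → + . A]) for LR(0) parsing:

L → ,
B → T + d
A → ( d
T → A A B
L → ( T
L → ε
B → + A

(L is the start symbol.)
{ [A → . ( d], [B → + . A] }

Start with: [B → + . A]
  [B → + . A] has the dot before A: add [A → . ( d]
No further items can be added.

CLOSURE = { [A → . ( d], [B → + . A] }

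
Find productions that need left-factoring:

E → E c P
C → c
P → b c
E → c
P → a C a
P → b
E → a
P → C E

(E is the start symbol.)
Yes, P has productions with common prefix 'b'

Left-factoring is needed when two productions for the same non-terminal
share a common prefix on the right-hand side.

Productions for E:
  E → E c P
  E → c
  E → a
Productions for P:
  P → b c
  P → a C a
  P → b
  P → C E

Found common prefix 'b' in productions for P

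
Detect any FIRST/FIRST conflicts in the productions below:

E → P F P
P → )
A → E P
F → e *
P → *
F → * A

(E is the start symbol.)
No FIRST/FIRST conflicts.

Productions for P:
  P → ): FIRST = { ')' }
  P → *: FIRST = { '*' }
Productions for F:
  F → e *: FIRST = { 'e' }
  F → * A: FIRST = { '*' }
E, A have only one production, so no FIRST/FIRST conflict is possible there.

All alternatives of each non-terminal have pairwise disjoint FIRST sets.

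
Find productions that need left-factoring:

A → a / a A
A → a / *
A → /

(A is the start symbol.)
Yes, A has productions with common prefix 'a /'

Left-factoring is needed when two productions for the same non-terminal
share a common prefix on the right-hand side.

Productions for A:
  A → a / a A
  A → a / *
  A → /

Found common prefix 'a /' in productions for A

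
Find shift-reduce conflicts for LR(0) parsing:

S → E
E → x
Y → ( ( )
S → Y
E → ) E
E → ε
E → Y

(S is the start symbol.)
A shift-reduce conflict occurs when an LR(0) state has both:
  - a complete (reduce) item [A → α .] (dot at the end), and
  - a shift item [B → β . c γ] (dot before a terminal).

Augment with S' → S and build the canonical LR(0) collection (I0 = CLOSURE({[S' → . S]}), then GOTO on every symbol after a dot until no new states appear). It has 11 states:
  I0: { [E → . ) E], [E → . Y], [E → . x], [E → .], [S → . E], [S → . Y], [S' → . S], [Y → . ( ( )] }  — shift, reduce
  I1: { [Y → ( . ( )] }  — shift
  I2: { [E → ) . E], [E → . ) E], [E → . Y], [E → . x], [E → .], [Y → . ( ( )] }  — shift, reduce
  I3: { [S → E .] }  — reduce
  I4: { [S' → S .] }  — accept
  I5: { [E → Y .], [S → Y .] }  — 2 reduces
  I6: { [E → x .] }  — reduce
  I7: { [E → ) E .] }  — reduce
  I8: { [E → Y .] }  — reduce
  I9: { [Y → ( ( . )] }  — shift
  I10: { [Y → ( ( ) .] }  — reduce

I0 contains reduce item [E → .] and shift items [E → . ) E], [E → . x], [Y → . ( ( )] — shift-reduce conflict.
I2 contains reduce item [E → .] and shift items [E → . ) E], [E → . x], [Y → . ( ( )] — shift-reduce conflict.

Answer: Yes — I0: [E → .] vs [E → . ) E]; I2: [E → .] vs [E → . ) E]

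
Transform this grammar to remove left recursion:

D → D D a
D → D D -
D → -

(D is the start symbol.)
D is directly left-recursive. The standard transformation for
  A → A α₁ | ... | A α_m | β₁ | ... | β_n
is
  A  → β₁ A' | ... | β_n A'
  A' → α₁ A' | ... | α_m A' | ε

D → - becomes D → - D'
D → D D a becomes D' → D a D'
D → D D - becomes D' → D - D'
Add D' → ε

Resulting grammar:
D → - D'
D' → D a D'
D' → D - D'
D' → ε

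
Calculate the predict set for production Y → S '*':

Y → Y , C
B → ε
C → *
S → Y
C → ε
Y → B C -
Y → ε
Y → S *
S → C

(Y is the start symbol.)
PREDICT(Y → S '*') = (FIRST(RHS) \ {ε}) ∪ (FOLLOW(Y) if ε ∈ FIRST(RHS), i.e. RHS ⇒* ε)
FIRST(S) = { '*', ',', '-', ε }
FIRST(S '*') = { '*', ',', '-' }
ε ∉ FIRST(S '*'), so FOLLOW(Y) is not added.
PREDICT(Y → S '*') = { '*', ',', '-' }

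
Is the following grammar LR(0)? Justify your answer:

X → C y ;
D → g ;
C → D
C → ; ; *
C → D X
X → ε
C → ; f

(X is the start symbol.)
No. Shift-reduce conflict between [X → .] and [C → . ; ; *]

A grammar is LR(0) if no state in the canonical LR(0) collection has:
  - both a shift item (dot before a terminal) and a complete item (shift-reduce conflict), or
  - two or more complete items (reduce-reduce conflict; the accept item [X' → X .] counts as a complete item here).

Augment with X' → X and build the canonical LR(0) collection (I0 = CLOSURE({[X' → . X]}), then GOTO on every symbol after a dot until no new states appear). It has 13 states:
  I0: { [C → . ; ; *], [C → . ; f], [C → . D X], [C → . D], [D → . g ;], [X → . C y ;], [X → .], [X' → . X] }  — shift, reduce
  I1: { [C → ; . ; *], [C → ; . f] }  — shift
  I2: { [X → C . y ;] }  — shift
  I3: { [C → . ; ; *], [C → . ; f], [C → . D X], [C → . D], [C → D . X], [C → D .], [D → . g ;], [X → . C y ;], [X → .] }  — shift, 2 reduces
  I4: { [X' → X .] }  — accept
  I5: { [D → g . ;] }  — shift
  I6: { [D → g ; .] }  — reduce
  I7: { [C → D X .] }  — reduce
  I8: { [X → C y . ;] }  — shift
  I9: { [X → C y ; .] }  — reduce
  I10: { [C → ; ; . *] }  — shift
  I11: { [C → ; f .] }  — reduce
  I12: { [C → ; ; * .] }  — reduce

Conflict in state I0:
  Shift-reduce conflict between [X → .] and [C → . ; ; *]
So the grammar is NOT LR(0).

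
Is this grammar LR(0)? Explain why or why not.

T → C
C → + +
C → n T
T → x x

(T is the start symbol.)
Yes, the grammar is LR(0)

A grammar is LR(0) if no state in the canonical LR(0) collection has:
  - both a shift item (dot before a terminal) and a complete item (shift-reduce conflict), or
  - two or more complete items (reduce-reduce conflict; the accept item [T' → T .] counts as a complete item here).

Augment with T' → T and build the canonical LR(0) collection (I0 = CLOSURE({[T' → . T]}), then GOTO on every symbol after a dot until no new states appear). It has 9 states:
  I0: { [C → . + +], [C → . n T], [T → . C], [T → . x x], [T' → . T] }  — shift
  I1: { [C → + . +] }  — shift
  I2: { [T → C .] }  — reduce
  I3: { [T' → T .] }  — accept
  I4: { [C → . + +], [C → . n T], [C → n . T], [T → . C], [T → . x x] }  — shift
  I5: { [T → x . x] }  — shift
  I6: { [T → x x .] }  — reduce
  I7: { [C → n T .] }  — reduce
  I8: { [C → + + .] }  — reduce

Every state is either a pure shift/goto state or contains exactly one complete item and nothing to shift — no conflicts. The grammar is LR(0).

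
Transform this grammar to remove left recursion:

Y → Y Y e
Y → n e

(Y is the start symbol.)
Y is directly left-recursive. The standard transformation for
  A → A α₁ | ... | A α_m | β₁ | ... | β_n
is
  A  → β₁ A' | ... | β_n A'
  A' → α₁ A' | ... | α_m A' | ε

Y → n e becomes Y → n e Y'
Y → Y Y e becomes Y' → Y e Y'
Add Y' → ε

Resulting grammar:
Y → n e Y'
Y' → Y e Y'
Y' → ε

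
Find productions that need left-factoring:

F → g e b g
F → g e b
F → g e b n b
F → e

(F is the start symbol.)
Yes, F has productions with common prefix 'g e b'

Left-factoring is needed when two productions for the same non-terminal
share a common prefix on the right-hand side.

Productions for F:
  F → g e b g
  F → g e b
  F → g e b n b
  F → e

Found common prefix 'g e b' in productions for F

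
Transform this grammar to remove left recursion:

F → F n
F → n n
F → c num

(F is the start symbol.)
F is directly left-recursive. The standard transformation for
  A → A α₁ | ... | A α_m | β₁ | ... | β_n
is
  A  → β₁ A' | ... | β_n A'
  A' → α₁ A' | ... | α_m A' | ε

F → n n becomes F → n n F'
F → c num becomes F → c num F'
F → F n becomes F' → n F'
Add F' → ε

Resulting grammar:
F → n n F'
F → c num F'
F' → n F'
F' → ε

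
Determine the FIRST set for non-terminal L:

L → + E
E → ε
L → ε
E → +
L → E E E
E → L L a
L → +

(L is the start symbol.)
To compute FIRST(L), examine every production with L on the left-hand side, reading each right-hand side left to right until a non-nullable symbol is reached.

FIRST sets of the other non-terminals involved (by the same procedure, iterated to a fixed point):
  FIRST(E) = { '+', 'a', ε }

From L → + E:
  - '+' is a terminal: add '+' and stop
From L → ε:
  - ε-production, so ε ∈ FIRST(L)
From L → E E E:
  - E is a non-terminal: add FIRST(E) \ {ε} = { '+', 'a' }
    E is nullable, so continue to the next symbol
  - E is a non-terminal: add FIRST(E) \ {ε} = { '+', 'a' }
    E is nullable, so continue to the next symbol
  - E is a non-terminal: add FIRST(E) \ {ε} = { '+', 'a' }
    E is nullable and nothing follows, so the whole right-hand side can vanish: ε ∈ FIRST(L)
From L → +:
  - '+' is a terminal: add '+' and stop

Collecting: FIRST(L) = { '+', 'a', ε }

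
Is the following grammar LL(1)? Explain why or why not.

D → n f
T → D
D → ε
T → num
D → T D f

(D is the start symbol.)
No. Predict set conflict for D: { 'n' }

Relevant sets:
  FIRST(T) = { 'f', 'n', 'num', ε }
  FIRST(D) = { 'f', 'n', 'num', ε }
  FOLLOW(D) = { $, 'f', 'n', 'num' }
  FOLLOW(T) = { 'f', 'n', 'num' }

For D:
  PREDICT(D → n f) = { 'n' }
  PREDICT(D → ε) = { $, 'f', 'n', 'num' }
  PREDICT(D → T D f) = { 'f', 'n', 'num' }
For T:
  PREDICT(T → D) = { 'f', 'n', 'num' }
  PREDICT(T → num) = { 'num' }

Conflict found: Predict set conflict for D: { 'n' }
The grammar is NOT LL(1).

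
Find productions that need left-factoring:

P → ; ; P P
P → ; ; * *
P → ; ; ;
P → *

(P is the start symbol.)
Left-factoring is needed when two productions for the same non-terminal
share a common prefix on the right-hand side.

Productions for P:
  P → ; ; P P
  P → ; ; * *
  P → ; ; ;
  P → *

Found common prefix '; ;' in productions for P

Answer: Yes, P has productions with common prefix '; ;'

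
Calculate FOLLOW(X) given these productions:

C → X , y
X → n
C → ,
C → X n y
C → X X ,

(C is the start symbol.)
To compute FOLLOW(X), find every occurrence of X on a right-hand side N → α X β: add FIRST(β) \ {ε}, and if β is empty or nullable also add FOLLOW(N). Iterate to a fixed point.

In C → X , y: X is followed by ',' y, add FIRST(',' y) \ {ε} = { ',' }
In C → X n y: X is followed by n y, add FIRST(n y) \ {ε} = { 'n' }
In C → X X ,: X is followed by X ',', add FIRST(X ',') \ {ε} = { 'n' }
In C → X X ,: X is followed by ',', add FIRST(',') \ {ε} = { ',' }

Taking the union: FOLLOW(X) = { ',', 'n' }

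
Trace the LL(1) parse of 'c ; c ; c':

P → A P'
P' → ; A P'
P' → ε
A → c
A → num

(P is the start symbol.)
LL(1) parsing maintains a stack (initially the start symbol over $) and the input. At each step: if the stack top is a terminal, match it against the current input token; if it is a non-terminal N, replace it with the RHS of M[N, lookahead] (the unique production whose predict set contains the lookahead).

Stack is shown with the top on the left.

Stack     Input        Action
-----------------------------
P $       c ; c ; c $  output P → A P'
A P' $    c ; c ; c $  output A → c
c P' $    c ; c ; c $  match 'c'
P' $      ; c ; c $    output P' → ; A P'
; A P' $  ; c ; c $    match ';'
A P' $    c ; c $      output A → c
c P' $    c ; c $      match 'c'
P' $      ; c $        output P' → ; A P'
; A P' $  ; c $        match ';'
A P' $    c $          output A → c
c P' $    c $          match 'c'
P' $      $            output P' → ε
$         $            accept

The string is accepted.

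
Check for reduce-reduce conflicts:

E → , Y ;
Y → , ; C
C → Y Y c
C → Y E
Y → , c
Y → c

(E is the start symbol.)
A reduce-reduce conflict occurs when an LR(0) state has two complete items [A → α .] and [B → β .] — both call for a reduction, and with no lookahead the parser cannot choose between them.

Augment with E' → E and build the canonical LR(0) collection (I0 = CLOSURE({[E' → . E]}), then GOTO on every symbol after a dot until no new states appear). It has 16 states:
  I0: { [E → . , Y ;], [E' → . E] }  — shift
  I1: { [E → , . Y ;], [Y → . , ; C], [Y → . , c], [Y → . c] }  — shift
  I2: { [E' → E .] }  — accept
  I3: { [Y → , . ; C], [Y → , . c] }  — shift
  I4: { [E → , Y . ;] }  — shift
  I5: { [Y → c .] }  — reduce
  I6: { [E → , Y ; .] }  — reduce
  I7: { [C → . Y E], [C → . Y Y c], [Y → , ; . C], [Y → . , ; C], [Y → . , c], [Y → . c] }  — shift
  I8: { [Y → , c .] }  — reduce
  I9: { [Y → , ; C .] }  — reduce
  I10: { [C → Y . E], [C → Y . Y c], [E → . , Y ;], [Y → . , ; C], [Y → . , c], [Y → . c] }  — shift
  I11: { [E → , . Y ;], [Y → , . ; C], [Y → , . c], [Y → . , ; C], [Y → . , c], [Y → . c] }  — shift
  I12: { [C → Y E .] }  — reduce
  I13: { [C → Y Y . c] }  — shift
  I14: { [C → Y Y c .] }  — reduce
  I15: { [Y → , c .], [Y → c .] }  — 2 reduces

I15 contains complete items [Y → , c .], [Y → c .] — reduce-reduce conflict.

Answer: Yes — I15: [Y → , c .] vs [Y → c .]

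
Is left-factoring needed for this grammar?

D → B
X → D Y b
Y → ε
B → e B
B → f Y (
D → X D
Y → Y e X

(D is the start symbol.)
Left-factoring is needed when two productions for the same non-terminal
share a common prefix on the right-hand side.

Productions for D:
  D → B
  D → X D
Productions for Y:
  Y → ε
  Y → Y e X
Productions for B:
  B → e B
  B → f Y (

No common prefixes found.

Answer: No, left-factoring is not needed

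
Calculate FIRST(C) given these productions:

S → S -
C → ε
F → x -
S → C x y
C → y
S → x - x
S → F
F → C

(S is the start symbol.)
From C → ε:
  - ε-production, so ε ∈ FIRST(C)
From C → y:
  - y is a terminal: add 'y' and stop

Collecting: FIRST(C) = { 'y', ε }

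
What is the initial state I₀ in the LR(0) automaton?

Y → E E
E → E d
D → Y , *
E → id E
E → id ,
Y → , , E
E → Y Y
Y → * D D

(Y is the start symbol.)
First, augment the grammar with Y' → Y
I₀ = CLOSURE({ [Y' → . Y] }):
  [Y' → . Y] has the dot before Y: add [Y → . E E], [Y → . , , E], [Y → . * D D]
  [Y → . E E] has the dot before E: add [E → . E d], [E → . id E], [E → . id ,], [E → . Y Y]
No further items can be added.

I₀ = { [E → . E d], [E → . Y Y], [E → . id ,], [E → . id E], [Y → . * D D], [Y → . , , E], [Y → . E E], [Y' → . Y] }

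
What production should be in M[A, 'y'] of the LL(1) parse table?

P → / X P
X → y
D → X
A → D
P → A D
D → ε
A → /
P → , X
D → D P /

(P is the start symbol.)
To find M[A, 'y'], we find productions for A where 'y' is in the predict set (PREDICT(N → α) = (FIRST(α) \ {ε}) ∪ (FOLLOW(N) if α ⇒* ε)).

Relevant sets:
  FIRST(D) = { ',', '/', 'y', ε }
  FOLLOW(A) = { $, ',', '/', 'y' }

A → D: PREDICT = { $, ',', '/', 'y' }
  'y' is in predict set, so this production goes in M[A, 'y']
A → /: PREDICT = { '/' }

M[A, 'y'] = A → D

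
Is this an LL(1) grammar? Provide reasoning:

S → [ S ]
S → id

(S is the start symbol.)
For S:
  PREDICT(S → '[' S ']') = { '[' }
  PREDICT(S → id) = { 'id' }

All predict sets are disjoint. The grammar IS LL(1).

Answer: Yes, the grammar is LL(1).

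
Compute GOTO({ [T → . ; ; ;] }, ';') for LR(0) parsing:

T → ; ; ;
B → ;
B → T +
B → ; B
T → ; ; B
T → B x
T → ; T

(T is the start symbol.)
GOTO(I, ';') = CLOSURE({ [A → αX.β] : [A → α.Xβ] ∈ I, X = ';' })

Items with dot before ';', with the dot advanced:
  [T → . ; ; ;] → [T → ; . ; ;]
Closure adds nothing (no advanced item has the dot before a non-terminal).

GOTO = { [T → ; . ; ;] }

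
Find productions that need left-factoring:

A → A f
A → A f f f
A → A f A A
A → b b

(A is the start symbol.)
Yes, A has productions with common prefix 'A f'

Left-factoring is needed when two productions for the same non-terminal
share a common prefix on the right-hand side.

Productions for A:
  A → A f
  A → A f f f
  A → A f A A
  A → b b

Found common prefix 'A f' in productions for A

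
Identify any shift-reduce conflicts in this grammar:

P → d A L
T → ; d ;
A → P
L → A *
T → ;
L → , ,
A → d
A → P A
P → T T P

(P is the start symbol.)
A shift-reduce conflict occurs when an LR(0) state has both:
  - a complete (reduce) item [A → α .] (dot at the end), and
  - a shift item [B → β . c γ] (dot before a terminal).

Augment with P' → P and build the canonical LR(0) collection (I0 = CLOSURE({[P' → . P]}), then GOTO on every symbol after a dot until no new states appear). It has 18 states:
  I0: { [P → . T T P], [P → . d A L], [P' → . P], [T → . ; d ;], [T → . ;] }  — shift
  I1: { [T → ; . d ;], [T → ; .] }  — shift, reduce
  I2: { [P' → P .] }  — accept
  I3: { [P → T . T P], [T → . ; d ;], [T → . ;] }  — shift
  I4: { [A → . P A], [A → . P], [A → . d], [P → . T T P], [P → . d A L], [P → d . A L], [T → . ; d ;], [T → . ;] }  — shift
  I5: { [A → . P A], [A → . P], [A → . d], [L → . , ,], [L → . A *], [P → . T T P], [P → . d A L], [P → d A . L], [T → . ; d ;], [T → . ;] }  — shift
  I6: { [A → . P A], [A → . P], [A → . d], [A → P . A], [A → P .], [P → . T T P], [P → . d A L], [T → . ; d ;], [T → . ;] }  — shift, reduce
  I7: { [A → . P A], [A → . P], [A → . d], [A → d .], [P → . T T P], [P → . d A L], [P → d . A L], [T → . ; d ;], [T → . ;] }  — shift, reduce
  I8: { [A → P A .] }  — reduce
  I9: { [L → , . ,] }  — shift
  I10: { [L → A . *] }  — shift
  I11: { [P → d A L .] }  — reduce
  I12: { [L → A * .] }  — reduce
  I13: { [L → , , .] }  — reduce
  I14: { [P → . T T P], [P → . d A L], [P → T T . P], [T → . ; d ;], [T → . ;] }  — shift
  I15: { [P → T T P .] }  — reduce
  I16: { [T → ; d . ;] }  — shift
  I17: { [T → ; d ; .] }  — reduce

I1 contains reduce item [T → ; .] and shift item [T → ; . d ;] — shift-reduce conflict.
I6 contains reduce item [A → P .] and shift items [A → . d], [P → . d A L], [T → . ;], [T → . ; d ;] — shift-reduce conflict.
I7 contains reduce item [A → d .] and shift items [A → . d], [P → . d A L], [T → . ;], [T → . ; d ;] — shift-reduce conflict.

Answer: Yes — I1: [T → ; .] vs [T → ; . d ;]; I6: [A → P .] vs [A → . d]; I7: [A → d .] vs [A → . d]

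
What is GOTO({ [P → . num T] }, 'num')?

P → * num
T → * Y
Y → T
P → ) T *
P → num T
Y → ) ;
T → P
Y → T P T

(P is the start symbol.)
{ [P → . ) T *], [P → . * num], [P → . num T], [P → num . T], [T → . * Y], [T → . P] }

GOTO(I, 'num') = CLOSURE({ [A → αX.β] : [A → α.Xβ] ∈ I, X = 'num' })

Items with dot before 'num', with the dot advanced:
  [P → . num T] → [P → num . T]
Closure of the advanced items:
  [P → num . T] has the dot before T: add [T → . * Y], [T → . P]
  [T → . P] has the dot before P: add [P → . * num], [P → . ) T *], [P → . num T]

GOTO = { [P → . ) T *], [P → . * num], [P → . num T], [P → num . T], [T → . * Y], [T → . P] }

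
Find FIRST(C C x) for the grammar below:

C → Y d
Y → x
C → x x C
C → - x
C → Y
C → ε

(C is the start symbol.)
{ '-', 'x' }

FIRST sets of the non-terminals involved (from the grammar, by fixed-point iteration):
  FIRST(C) = { '-', 'x', ε }

To compute FIRST(C C x), process the symbols left to right:
Symbol C is a non-terminal. Add FIRST(C) \ {ε} = { '-', 'x' }
C is nullable (ε ∈ FIRST(C)), continue to the next symbol.
Symbol C is a non-terminal. Add FIRST(C) \ {ε} = { '-', 'x' }
C is nullable (ε ∈ FIRST(C)), continue to the next symbol.
Symbol x is a terminal. Add 'x' and stop.
FIRST(C C x) = { '-', 'x' }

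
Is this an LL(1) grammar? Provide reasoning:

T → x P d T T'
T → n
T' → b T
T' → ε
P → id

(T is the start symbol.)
Relevant sets:
  FOLLOW(T') = { $, 'b' }

For T:
  PREDICT(T → x P d T T') = { 'x' }
  PREDICT(T → n) = { 'n' }
For T':
  PREDICT(T' → b T) = { 'b' }
  PREDICT(T' → ε) = { $, 'b' }
P has a single production, so nothing to check there.

Conflict found: Predict set conflict for T': { 'b' }
The grammar is NOT LL(1).

Answer: No. Predict set conflict for T': { 'b' }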